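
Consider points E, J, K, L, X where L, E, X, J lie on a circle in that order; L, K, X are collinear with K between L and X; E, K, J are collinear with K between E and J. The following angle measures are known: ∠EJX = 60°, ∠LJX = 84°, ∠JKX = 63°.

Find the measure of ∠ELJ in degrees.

∠ELJ = 99°

1. ∠ELX = 60°  [same arc EX]
2. ∠JXL = 57°  [△XKJ]
3. ∠JLX = 39°  [△LXJ]
4. ∠EKL = 63°  [vertical angles at K]
5. ∠JKL = 117°  [linear pair at K on LX]
6. ∠JEL = 57°  [△LKE]
7. ∠EJL = 24°  [△LKJ]
8. ∠ELJ = 99°  [△LEJ]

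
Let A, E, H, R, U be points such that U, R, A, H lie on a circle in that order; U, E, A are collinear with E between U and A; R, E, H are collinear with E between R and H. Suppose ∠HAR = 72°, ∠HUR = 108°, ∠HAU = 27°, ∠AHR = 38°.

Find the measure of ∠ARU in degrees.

∠ARU = 97°

1. ∠ARH = 70°  [△RAH]
2. ∠AUH = 70°  [same arc AH]
3. ∠AHU = 83°  [△UAH]
4. ∠ARU = 97°  [cyclic URAH, opposite ∠R+∠H]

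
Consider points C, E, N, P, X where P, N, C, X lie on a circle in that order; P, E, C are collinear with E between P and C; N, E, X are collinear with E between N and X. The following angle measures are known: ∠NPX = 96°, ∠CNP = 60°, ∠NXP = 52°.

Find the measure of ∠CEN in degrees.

∠CEN = 100°

1. ∠PNX = 32°  [△PNX]
2. ∠CXP = 120°  [cyclic PNCX, opposite ∠N+∠X]
3. ∠NCP = 52°  [same arc PN]
4. ∠PCX = 32°  [same arc PX]
5. ∠CPX = 28°  [△PCX]
6. ∠CNX = 28°  [same arc CX]
7. ∠CEN = 100°  [△NEC]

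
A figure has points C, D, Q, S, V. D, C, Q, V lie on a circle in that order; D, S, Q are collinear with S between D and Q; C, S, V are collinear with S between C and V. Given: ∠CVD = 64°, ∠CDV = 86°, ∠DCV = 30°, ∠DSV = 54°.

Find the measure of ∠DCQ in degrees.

∠DCQ = 92°

1. ∠QDV = 62°  [△DSV]
2. ∠DQV = 30°  [same arc DV]
3. ∠DVQ = 88°  [△DQV]
4. ∠DCQ = 92°  [cyclic DCQV, opposite ∠C+∠V]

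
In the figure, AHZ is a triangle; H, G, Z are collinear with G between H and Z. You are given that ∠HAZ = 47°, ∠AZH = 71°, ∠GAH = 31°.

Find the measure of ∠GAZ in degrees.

1. ∠AHZ = 62°  [△AHZ]
2. ∠AZG = 71°  [G on ray ZH]
3. ∠AHG = 62°  [G on ray HZ]
4. ∠AGH = 87°  [△AHG]
5. ∠AGZ = 93°  [linear pair at G on HZ]
6. ∠GAZ = 16°  [△AGZ]

∠GAZ = 16°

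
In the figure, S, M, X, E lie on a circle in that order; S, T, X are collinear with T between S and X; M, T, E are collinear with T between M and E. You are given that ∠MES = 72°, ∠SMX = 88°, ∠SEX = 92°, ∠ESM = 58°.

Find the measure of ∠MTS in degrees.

∠MTS = 110°

1. ∠MXS = 72°  [same arc SM]
2. ∠EMS = 50°  [△SME]
3. ∠MSX = 20°  [△SMX]
4. ∠MTS = 110°  [△STM]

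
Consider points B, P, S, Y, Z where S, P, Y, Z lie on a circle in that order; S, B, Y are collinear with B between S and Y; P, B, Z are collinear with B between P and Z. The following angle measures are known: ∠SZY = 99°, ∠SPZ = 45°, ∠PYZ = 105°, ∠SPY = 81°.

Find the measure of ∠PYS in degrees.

∠PYS = 60°

1. ∠PSZ = 75°  [cyclic SPYZ, opposite ∠S+∠Y]
2. ∠PZS = 60°  [△SPZ]
3. ∠PYS = 60°  [same arc SP]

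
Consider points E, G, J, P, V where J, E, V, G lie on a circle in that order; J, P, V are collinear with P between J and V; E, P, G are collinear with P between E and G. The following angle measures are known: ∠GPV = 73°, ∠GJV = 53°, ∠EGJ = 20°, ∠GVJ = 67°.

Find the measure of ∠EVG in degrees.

∠EVG = 87°

1. ∠EGV = 40°  [△VPG]
2. ∠GEV = 53°  [same arc VG]
3. ∠EVG = 87°  [△EVG]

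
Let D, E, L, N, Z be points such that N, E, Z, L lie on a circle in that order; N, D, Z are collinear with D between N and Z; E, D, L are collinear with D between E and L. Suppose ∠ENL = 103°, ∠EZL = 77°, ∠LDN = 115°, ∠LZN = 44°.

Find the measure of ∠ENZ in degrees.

1. ∠EDZ = 115°  [vertical angles at D]
2. ∠LEN = 44°  [same arc NL]
3. ∠EDN = 65°  [linear pair at D on NZ]
4. ∠ENZ = 71°  [△NDE]

∠ENZ = 71°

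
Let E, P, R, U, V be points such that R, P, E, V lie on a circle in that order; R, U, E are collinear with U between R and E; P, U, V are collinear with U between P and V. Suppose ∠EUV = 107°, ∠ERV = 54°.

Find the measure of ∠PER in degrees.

∠PER = 53°

1. ∠PUR = 107°  [vertical angles at U]
2. ∠EPV = 54°  [same arc EV]
3. ∠EUP = 73°  [linear pair at U on RE]
4. ∠PER = 53°  [△PUE]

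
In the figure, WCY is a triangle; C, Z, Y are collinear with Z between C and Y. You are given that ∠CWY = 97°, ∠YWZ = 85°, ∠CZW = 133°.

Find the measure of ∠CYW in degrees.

1. ∠WZY = 47°  [linear pair at Z on CY]
2. ∠WYZ = 48°  [△WZY]
3. ∠CYW = 48°  [Z on ray YC]

∠CYW = 48°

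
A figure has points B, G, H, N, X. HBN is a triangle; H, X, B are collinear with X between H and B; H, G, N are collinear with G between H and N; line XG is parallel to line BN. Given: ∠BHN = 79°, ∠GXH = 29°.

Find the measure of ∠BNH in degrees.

∠BNH = 72°

1. ∠GHX = 79°  [X on HB, G on HN]
2. ∠HGX = 72°  [△HXG]
3. ∠BNH = 72°  [XG∥BN, corresponding at G]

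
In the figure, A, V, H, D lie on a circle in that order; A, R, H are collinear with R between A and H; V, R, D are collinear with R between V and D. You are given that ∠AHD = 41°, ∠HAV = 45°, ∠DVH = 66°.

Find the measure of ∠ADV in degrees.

1. ∠AVD = 41°  [same arc AD]
2. ∠HDV = 45°  [same arc VH]
3. ∠DHV = 69°  [△VHD]
4. ∠DAV = 111°  [cyclic AVHD, opposite ∠A+∠H]
5. ∠ADV = 28°  [△AVD]

∠ADV = 28°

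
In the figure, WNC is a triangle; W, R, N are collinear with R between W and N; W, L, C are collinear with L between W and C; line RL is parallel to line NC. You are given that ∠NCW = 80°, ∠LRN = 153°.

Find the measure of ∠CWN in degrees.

1. ∠RLW = 80°  [RL∥NC, corresponding at L]
2. ∠LRW = 27°  [linear pair at R on WN]
3. ∠LWR = 73°  [△WRL]
4. ∠CWN = 73°  [R on WN, L on WC]

∠CWN = 73°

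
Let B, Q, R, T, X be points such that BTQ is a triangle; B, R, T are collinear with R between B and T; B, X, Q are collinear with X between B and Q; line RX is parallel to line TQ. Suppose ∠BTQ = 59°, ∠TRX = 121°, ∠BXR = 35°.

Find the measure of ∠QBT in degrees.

∠QBT = 86°

1. ∠BRX = 59°  [RX∥TQ, corresponding at R]
2. ∠RBX = 86°  [△BRX]
3. ∠QBT = 86°  [R on BT, X on BQ]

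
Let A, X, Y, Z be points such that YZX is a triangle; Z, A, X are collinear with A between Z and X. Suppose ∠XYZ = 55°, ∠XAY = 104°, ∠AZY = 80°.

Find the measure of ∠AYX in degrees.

∠AYX = 31°

1. ∠XZY = 80°  [A on ray ZX]
2. ∠YXZ = 45°  [△YZX]
3. ∠AXY = 45°  [A on ray XZ]
4. ∠AYX = 31°  [△YAX]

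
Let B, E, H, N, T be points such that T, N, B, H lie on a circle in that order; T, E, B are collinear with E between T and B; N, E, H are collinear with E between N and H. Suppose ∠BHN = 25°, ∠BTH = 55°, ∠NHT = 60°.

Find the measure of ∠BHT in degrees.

1. ∠BTN = 25°  [same arc NB]
2. ∠NBT = 60°  [same arc TN]
3. ∠BNT = 95°  [△TNB]
4. ∠BHT = 85°  [cyclic TNBH, opposite ∠N+∠H]

∠BHT = 85°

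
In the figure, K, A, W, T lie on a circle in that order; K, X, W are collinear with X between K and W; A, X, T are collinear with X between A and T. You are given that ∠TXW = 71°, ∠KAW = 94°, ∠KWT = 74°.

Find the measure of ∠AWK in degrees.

1. ∠AXK = 71°  [vertical angles at X]
2. ∠KTW = 86°  [cyclic KAWT, opposite ∠A+∠T]
3. ∠TKW = 20°  [△KWT]
4. ∠AXW = 109°  [linear pair at X on KW]
5. ∠TAW = 20°  [same arc WT]
6. ∠AWK = 51°  [△AXW]

∠AWK = 51°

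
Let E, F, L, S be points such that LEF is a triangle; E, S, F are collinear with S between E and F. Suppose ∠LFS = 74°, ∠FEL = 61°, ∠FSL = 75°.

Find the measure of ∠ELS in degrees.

∠ELS = 14°

1. ∠LES = 61°  [S on ray EF]
2. ∠ESL = 105°  [linear pair at S on EF]
3. ∠ELS = 14°  [△LES]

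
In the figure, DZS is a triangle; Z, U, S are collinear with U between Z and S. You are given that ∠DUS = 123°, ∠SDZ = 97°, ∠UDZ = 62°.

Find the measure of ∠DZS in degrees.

∠DZS = 61°

1. ∠DUZ = 57°  [linear pair at U on ZS]
2. ∠DZU = 61°  [△DZU]
3. ∠DZS = 61°  [U on ray ZS]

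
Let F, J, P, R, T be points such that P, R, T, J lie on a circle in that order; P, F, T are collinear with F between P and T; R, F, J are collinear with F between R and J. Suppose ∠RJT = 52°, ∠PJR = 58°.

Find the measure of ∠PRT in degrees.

1. ∠RPT = 52°  [same arc RT]
2. ∠PTR = 58°  [same arc PR]
3. ∠PRT = 70°  [△PRT]

∠PRT = 70°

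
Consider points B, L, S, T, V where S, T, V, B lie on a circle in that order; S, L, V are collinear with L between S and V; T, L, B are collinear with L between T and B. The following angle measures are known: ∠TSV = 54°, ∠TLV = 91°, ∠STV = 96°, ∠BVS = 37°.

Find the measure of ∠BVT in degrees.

1. ∠TBV = 54°  [same arc TV]
2. ∠SVT = 30°  [△STV]
3. ∠BTV = 59°  [△TLV]
4. ∠BVT = 67°  [△TVB]

∠BVT = 67°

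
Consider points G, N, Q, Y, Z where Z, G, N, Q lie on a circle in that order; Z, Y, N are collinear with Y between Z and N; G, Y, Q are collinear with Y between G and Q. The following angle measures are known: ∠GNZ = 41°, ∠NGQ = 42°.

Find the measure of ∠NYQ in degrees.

1. ∠GQZ = 41°  [same arc ZG]
2. ∠NZQ = 42°  [same arc NQ]
3. ∠QYZ = 97°  [△ZYQ]
4. ∠NYQ = 83°  [linear pair at Y on ZN]

∠NYQ = 83°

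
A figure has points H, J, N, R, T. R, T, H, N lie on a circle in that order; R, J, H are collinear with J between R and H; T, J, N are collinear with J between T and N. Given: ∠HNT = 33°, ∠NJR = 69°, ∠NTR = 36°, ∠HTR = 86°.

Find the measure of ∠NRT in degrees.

1. ∠HRT = 33°  [same arc TH]
2. ∠RHT = 61°  [△RTH]
3. ∠RNT = 61°  [same arc RT]
4. ∠NRT = 83°  [△RTN]

∠NRT = 83°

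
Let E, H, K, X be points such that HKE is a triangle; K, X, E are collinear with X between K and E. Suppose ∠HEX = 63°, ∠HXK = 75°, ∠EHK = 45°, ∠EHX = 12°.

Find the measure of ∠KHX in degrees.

1. ∠HEK = 63°  [X on ray EK]
2. ∠EKH = 72°  [△HKE]
3. ∠HKX = 72°  [X on ray KE]
4. ∠KHX = 33°  [△HKX]

∠KHX = 33°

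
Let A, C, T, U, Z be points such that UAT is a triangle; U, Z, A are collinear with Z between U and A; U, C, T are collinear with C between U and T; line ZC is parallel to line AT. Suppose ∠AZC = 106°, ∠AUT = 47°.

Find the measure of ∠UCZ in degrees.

1. ∠CZU = 74°  [linear pair at Z on UA]
2. ∠CUZ = 47°  [Z on UA, C on UT]
3. ∠UCZ = 59°  [△UZC]

∠UCZ = 59°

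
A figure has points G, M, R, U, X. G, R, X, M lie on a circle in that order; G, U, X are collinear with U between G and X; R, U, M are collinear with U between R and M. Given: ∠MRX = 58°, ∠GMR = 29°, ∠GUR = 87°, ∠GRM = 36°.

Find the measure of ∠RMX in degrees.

∠RMX = 57°

1. ∠MUX = 87°  [vertical angles at U]
2. ∠GXM = 36°  [same arc GM]
3. ∠RMX = 57°  [△XUM]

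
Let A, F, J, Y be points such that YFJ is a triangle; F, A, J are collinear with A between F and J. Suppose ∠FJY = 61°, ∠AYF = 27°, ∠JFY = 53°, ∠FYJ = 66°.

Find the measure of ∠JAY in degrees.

1. ∠AFY = 53°  [A on ray FJ]
2. ∠FAY = 100°  [△YFA]
3. ∠JAY = 80°  [linear pair at A on FJ]

∠JAY = 80°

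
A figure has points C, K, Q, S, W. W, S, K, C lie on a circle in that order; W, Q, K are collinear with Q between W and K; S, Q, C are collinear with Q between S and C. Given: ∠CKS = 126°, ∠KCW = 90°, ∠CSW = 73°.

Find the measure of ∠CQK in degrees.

1. ∠CWS = 54°  [cyclic WSKC, opposite ∠W+∠K]
2. ∠CKW = 73°  [same arc WC]
3. ∠SCW = 53°  [△WSC]
4. ∠CWK = 17°  [△WKC]
5. ∠CQW = 110°  [△WQC]
6. ∠CQK = 70°  [linear pair at Q on WK]

∠CQK = 70°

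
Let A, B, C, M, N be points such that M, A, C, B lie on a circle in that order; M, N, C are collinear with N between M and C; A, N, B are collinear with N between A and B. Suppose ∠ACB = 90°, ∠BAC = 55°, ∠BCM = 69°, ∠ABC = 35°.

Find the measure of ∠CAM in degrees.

1. ∠BMC = 55°  [same arc CB]
2. ∠CBM = 56°  [△MCB]
3. ∠CAM = 124°  [cyclic MACB, opposite ∠A+∠B]

∠CAM = 124°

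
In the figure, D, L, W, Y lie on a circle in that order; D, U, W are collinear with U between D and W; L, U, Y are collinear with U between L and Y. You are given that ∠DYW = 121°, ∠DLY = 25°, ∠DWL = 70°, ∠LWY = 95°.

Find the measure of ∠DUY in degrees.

∠DUY = 76°

1. ∠DWY = 25°  [same arc DY]
2. ∠DYL = 70°  [same arc DL]
3. ∠WDY = 34°  [△DWY]
4. ∠DUY = 76°  [△DUY]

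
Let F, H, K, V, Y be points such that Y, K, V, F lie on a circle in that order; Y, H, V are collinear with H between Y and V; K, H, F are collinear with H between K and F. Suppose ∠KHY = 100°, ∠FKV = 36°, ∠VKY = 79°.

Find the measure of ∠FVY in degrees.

1. ∠FYV = 36°  [same arc VF]
2. ∠VFY = 101°  [cyclic YKVF, opposite ∠K+∠F]
3. ∠FVY = 43°  [△YVF]

∠FVY = 43°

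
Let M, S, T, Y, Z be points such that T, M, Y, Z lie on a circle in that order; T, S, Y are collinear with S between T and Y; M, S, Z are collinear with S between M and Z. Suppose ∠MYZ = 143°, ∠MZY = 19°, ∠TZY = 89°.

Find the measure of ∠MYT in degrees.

∠MYT = 70°

1. ∠MTY = 19°  [same arc MY]
2. ∠TMY = 91°  [cyclic TMYZ, opposite ∠M+∠Z]
3. ∠MYT = 70°  [△TMY]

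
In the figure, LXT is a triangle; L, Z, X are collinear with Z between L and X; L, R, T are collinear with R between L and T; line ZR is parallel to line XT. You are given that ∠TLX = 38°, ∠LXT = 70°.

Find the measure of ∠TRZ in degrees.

1. ∠LTX = 72°  [△LXT]
2. ∠LRZ = 72°  [ZR∥XT, corresponding at R]
3. ∠TRZ = 108°  [linear pair at R on LT]

∠TRZ = 108°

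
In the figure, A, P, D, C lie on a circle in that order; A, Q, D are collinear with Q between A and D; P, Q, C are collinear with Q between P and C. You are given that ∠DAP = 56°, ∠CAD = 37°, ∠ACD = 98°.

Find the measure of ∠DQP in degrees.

∠DQP = 101°

1. ∠CPD = 37°  [same arc DC]
2. ∠APD = 82°  [cyclic APDC, opposite ∠P+∠C]
3. ∠ADP = 42°  [△APD]
4. ∠DQP = 101°  [△PQD]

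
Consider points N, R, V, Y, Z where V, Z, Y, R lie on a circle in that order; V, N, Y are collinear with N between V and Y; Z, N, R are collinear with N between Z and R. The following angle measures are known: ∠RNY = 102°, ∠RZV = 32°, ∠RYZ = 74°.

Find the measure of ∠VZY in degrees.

1. ∠VNZ = 102°  [vertical angles at N]
2. ∠YVZ = 46°  [△VNZ]
3. ∠RVZ = 106°  [cyclic VZYR, opposite ∠V+∠Y]
4. ∠VRZ = 42°  [△VZR]
5. ∠VYZ = 42°  [same arc VZ]
6. ∠VZY = 92°  [△VZY]

∠VZY = 92°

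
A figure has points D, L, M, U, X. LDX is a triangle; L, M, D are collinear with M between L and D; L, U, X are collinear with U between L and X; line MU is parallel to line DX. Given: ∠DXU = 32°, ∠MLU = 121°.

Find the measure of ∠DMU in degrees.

∠DMU = 153°

1. ∠DXL = 32°  [U on ray XL]
2. ∠DLX = 121°  [M on LD, U on LX]
3. ∠LDX = 27°  [△LDX]
4. ∠LMU = 27°  [MU∥DX, corresponding at M]
5. ∠DMU = 153°  [linear pair at M on LD]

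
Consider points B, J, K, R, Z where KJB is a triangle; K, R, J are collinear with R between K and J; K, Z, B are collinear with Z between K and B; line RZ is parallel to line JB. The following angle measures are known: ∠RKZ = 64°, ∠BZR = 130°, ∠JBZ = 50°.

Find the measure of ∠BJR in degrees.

∠BJR = 66°

1. ∠BKJ = 64°  [R on KJ, Z on KB]
2. ∠JBK = 50°  [Z on ray BK]
3. ∠BJK = 66°  [△KJB]
4. ∠BJR = 66°  [R on ray JK]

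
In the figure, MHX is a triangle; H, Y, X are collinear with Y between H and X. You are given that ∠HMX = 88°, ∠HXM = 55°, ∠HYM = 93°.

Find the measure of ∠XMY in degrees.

1. ∠MXY = 55°  [Y on ray XH]
2. ∠MYX = 87°  [linear pair at Y on HX]
3. ∠XMY = 38°  [△MYX]

∠XMY = 38°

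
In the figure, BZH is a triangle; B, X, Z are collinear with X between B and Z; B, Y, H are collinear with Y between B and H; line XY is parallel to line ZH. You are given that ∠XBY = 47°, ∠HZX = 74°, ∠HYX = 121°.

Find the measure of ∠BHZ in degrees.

∠BHZ = 59°

1. ∠HBZ = 47°  [X on BZ, Y on BH]
2. ∠BZH = 74°  [X on ray ZB]
3. ∠BHZ = 59°  [△BZH]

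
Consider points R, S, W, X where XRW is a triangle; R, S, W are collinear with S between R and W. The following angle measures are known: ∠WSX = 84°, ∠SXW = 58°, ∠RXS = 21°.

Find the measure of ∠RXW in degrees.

1. ∠SWX = 38°  [△XSW]
2. ∠RSX = 96°  [linear pair at S on RW]
3. ∠SRX = 63°  [△XRS]
4. ∠RWX = 38°  [S on ray WR]
5. ∠WRX = 63°  [S on ray RW]
6. ∠RXW = 79°  [△XRW]

∠RXW = 79°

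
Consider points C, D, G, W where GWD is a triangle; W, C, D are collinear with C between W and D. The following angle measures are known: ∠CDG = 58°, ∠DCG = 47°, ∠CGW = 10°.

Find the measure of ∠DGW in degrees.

1. ∠GDW = 58°  [C on ray DW]
2. ∠GCW = 133°  [linear pair at C on WD]
3. ∠CWG = 37°  [△GWC]
4. ∠DWG = 37°  [C on ray WD]
5. ∠DGW = 85°  [△GWD]

∠DGW = 85°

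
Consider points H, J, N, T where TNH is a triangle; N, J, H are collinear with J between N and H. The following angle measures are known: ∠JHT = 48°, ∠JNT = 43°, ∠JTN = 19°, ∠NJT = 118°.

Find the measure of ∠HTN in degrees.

1. ∠NHT = 48°  [J on ray HN]
2. ∠HNT = 43°  [J on ray NH]
3. ∠HTN = 89°  [△TNH]

∠HTN = 89°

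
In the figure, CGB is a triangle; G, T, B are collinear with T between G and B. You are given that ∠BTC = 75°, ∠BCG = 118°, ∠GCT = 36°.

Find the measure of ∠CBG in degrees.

1. ∠CTG = 105°  [linear pair at T on GB]
2. ∠CGT = 39°  [△CGT]
3. ∠BGC = 39°  [T on ray GB]
4. ∠CBG = 23°  [△CGB]

∠CBG = 23°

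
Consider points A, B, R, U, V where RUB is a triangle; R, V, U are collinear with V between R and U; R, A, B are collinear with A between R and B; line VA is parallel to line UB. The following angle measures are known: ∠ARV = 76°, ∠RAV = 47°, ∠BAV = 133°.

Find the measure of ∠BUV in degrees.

1. ∠AVR = 57°  [△RVA]
2. ∠AVU = 123°  [linear pair at V on RU]
3. ∠BUV = 57°  [VA∥UB, co-interior at U–V]

∠BUV = 57°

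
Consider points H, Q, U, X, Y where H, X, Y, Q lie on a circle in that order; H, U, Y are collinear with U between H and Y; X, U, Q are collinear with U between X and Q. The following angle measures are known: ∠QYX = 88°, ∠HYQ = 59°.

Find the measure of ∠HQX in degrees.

∠HQX = 29°

1. ∠QHX = 92°  [cyclic HXYQ, opposite ∠H+∠Y]
2. ∠HXQ = 59°  [same arc HQ]
3. ∠HQX = 29°  [△HXQ]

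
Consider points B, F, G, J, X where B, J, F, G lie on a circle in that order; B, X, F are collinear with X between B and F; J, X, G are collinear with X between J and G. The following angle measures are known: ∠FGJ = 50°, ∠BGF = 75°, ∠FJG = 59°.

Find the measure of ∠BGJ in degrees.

1. ∠FBJ = 50°  [same arc JF]
2. ∠BJF = 105°  [cyclic BJFG, opposite ∠J+∠G]
3. ∠BFJ = 25°  [△BJF]
4. ∠BGJ = 25°  [same arc BJ]

∠BGJ = 25°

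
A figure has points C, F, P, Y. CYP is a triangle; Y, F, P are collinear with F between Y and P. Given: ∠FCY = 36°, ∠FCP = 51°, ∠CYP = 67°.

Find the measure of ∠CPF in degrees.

1. ∠CYF = 67°  [F on ray YP]
2. ∠CFY = 77°  [△CYF]
3. ∠CFP = 103°  [linear pair at F on YP]
4. ∠CPF = 26°  [△CFP]

∠CPF = 26°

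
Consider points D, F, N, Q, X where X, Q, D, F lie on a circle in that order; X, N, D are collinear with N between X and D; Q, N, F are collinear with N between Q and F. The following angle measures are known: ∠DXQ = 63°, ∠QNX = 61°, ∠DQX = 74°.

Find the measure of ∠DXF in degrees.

∠DXF = 18°

1. ∠DFQ = 63°  [same arc QD]
2. ∠DNF = 61°  [vertical angles at N]
3. ∠DFX = 106°  [cyclic XQDF, opposite ∠Q+∠F]
4. ∠FDX = 56°  [△DNF]
5. ∠DXF = 18°  [△XDF]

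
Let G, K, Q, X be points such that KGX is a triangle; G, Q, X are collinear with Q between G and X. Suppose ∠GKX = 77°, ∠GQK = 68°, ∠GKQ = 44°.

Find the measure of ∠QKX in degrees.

1. ∠KGQ = 68°  [△KGQ]
2. ∠KQX = 112°  [linear pair at Q on GX]
3. ∠KGX = 68°  [Q on ray GX]
4. ∠GXK = 35°  [△KGX]
5. ∠KXQ = 35°  [Q on ray XG]
6. ∠QKX = 33°  [△KQX]

∠QKX = 33°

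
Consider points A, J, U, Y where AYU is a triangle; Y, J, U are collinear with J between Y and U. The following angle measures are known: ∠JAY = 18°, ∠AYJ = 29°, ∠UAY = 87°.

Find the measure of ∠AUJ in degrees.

1. ∠AYU = 29°  [J on ray YU]
2. ∠AUY = 64°  [△AYU]
3. ∠AUJ = 64°  [J on ray UY]

∠AUJ = 64°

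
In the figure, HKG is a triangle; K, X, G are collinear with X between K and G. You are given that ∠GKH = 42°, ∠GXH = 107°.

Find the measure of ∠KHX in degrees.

∠KHX = 65°

1. ∠HKX = 42°  [X on ray KG]
2. ∠HXK = 73°  [linear pair at X on KG]
3. ∠KHX = 65°  [△HKX]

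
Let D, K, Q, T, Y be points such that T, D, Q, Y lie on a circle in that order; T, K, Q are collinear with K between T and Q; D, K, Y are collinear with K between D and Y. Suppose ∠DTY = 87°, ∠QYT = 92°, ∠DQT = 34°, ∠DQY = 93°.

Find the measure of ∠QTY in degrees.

1. ∠DYT = 34°  [same arc TD]
2. ∠TDY = 59°  [△TDY]
3. ∠TQY = 59°  [same arc TY]
4. ∠QTY = 29°  [△TQY]

∠QTY = 29°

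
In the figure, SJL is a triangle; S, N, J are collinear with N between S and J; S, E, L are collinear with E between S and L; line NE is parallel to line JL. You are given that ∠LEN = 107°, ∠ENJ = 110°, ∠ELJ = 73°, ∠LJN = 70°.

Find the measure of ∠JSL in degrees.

1. ∠JLS = 73°  [E on ray LS]
2. ∠LJS = 70°  [N on ray JS]
3. ∠JSL = 37°  [△SJL]

∠JSL = 37°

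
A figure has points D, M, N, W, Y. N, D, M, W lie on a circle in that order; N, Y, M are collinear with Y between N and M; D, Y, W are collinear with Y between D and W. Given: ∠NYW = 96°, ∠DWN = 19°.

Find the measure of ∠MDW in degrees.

1. ∠DYM = 96°  [vertical angles at Y]
2. ∠DMN = 19°  [same arc ND]
3. ∠MDW = 65°  [△DYM]

∠MDW = 65°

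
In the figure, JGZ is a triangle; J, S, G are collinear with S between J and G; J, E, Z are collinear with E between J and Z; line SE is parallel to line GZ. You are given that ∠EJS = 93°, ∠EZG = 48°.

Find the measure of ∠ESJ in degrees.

∠ESJ = 39°

1. ∠GJZ = 93°  [S on JG, E on JZ]
2. ∠GZJ = 48°  [E on ray ZJ]
3. ∠JGZ = 39°  [△JGZ]
4. ∠ESJ = 39°  [SE∥GZ, corresponding at S]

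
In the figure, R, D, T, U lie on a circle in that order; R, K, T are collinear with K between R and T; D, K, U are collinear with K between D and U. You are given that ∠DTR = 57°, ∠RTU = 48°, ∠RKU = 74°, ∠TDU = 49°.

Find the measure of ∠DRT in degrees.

1. ∠DKT = 74°  [△DKT]
2. ∠RDU = 48°  [same arc RU]
3. ∠DKR = 106°  [linear pair at K on RT]
4. ∠DRT = 26°  [△RKD]

∠DRT = 26°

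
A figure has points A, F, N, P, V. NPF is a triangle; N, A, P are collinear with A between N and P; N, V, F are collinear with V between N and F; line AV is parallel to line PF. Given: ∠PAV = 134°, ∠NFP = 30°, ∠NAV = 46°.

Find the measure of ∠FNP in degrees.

1. ∠AVN = 30°  [AV∥PF, corresponding at V]
2. ∠ANV = 104°  [△NAV]
3. ∠FNP = 104°  [A on NP, V on NF]

∠FNP = 104°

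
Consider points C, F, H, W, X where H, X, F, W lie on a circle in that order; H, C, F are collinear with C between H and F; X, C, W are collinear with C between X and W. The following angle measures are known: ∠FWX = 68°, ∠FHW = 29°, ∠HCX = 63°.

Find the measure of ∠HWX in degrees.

∠HWX = 34°

1. ∠FXW = 29°  [same arc FW]
2. ∠FCX = 117°  [linear pair at C on HF]
3. ∠HFX = 34°  [△XCF]
4. ∠HWX = 34°  [same arc HX]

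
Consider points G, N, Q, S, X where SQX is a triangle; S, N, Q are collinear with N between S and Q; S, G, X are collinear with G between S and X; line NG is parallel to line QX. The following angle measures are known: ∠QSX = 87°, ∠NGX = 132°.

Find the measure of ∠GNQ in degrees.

∠GNQ = 135°

1. ∠GSN = 87°  [N on SQ, G on SX]
2. ∠NGS = 48°  [linear pair at G on SX]
3. ∠GNS = 45°  [△SNG]
4. ∠GNQ = 135°  [linear pair at N on SQ]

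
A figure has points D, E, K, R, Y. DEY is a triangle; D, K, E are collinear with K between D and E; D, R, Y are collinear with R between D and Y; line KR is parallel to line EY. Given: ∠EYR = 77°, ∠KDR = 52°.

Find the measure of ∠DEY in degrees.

∠DEY = 51°

1. ∠DYE = 77°  [R on ray YD]
2. ∠EDY = 52°  [K on DE, R on DY]
3. ∠DEY = 51°  [△DEY]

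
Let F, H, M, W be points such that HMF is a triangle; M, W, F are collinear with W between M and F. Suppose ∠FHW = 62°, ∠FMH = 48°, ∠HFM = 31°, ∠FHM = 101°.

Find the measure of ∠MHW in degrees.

∠MHW = 39°

1. ∠HMW = 48°  [W on ray MF]
2. ∠HFW = 31°  [W on ray FM]
3. ∠FWH = 87°  [△HWF]
4. ∠HWM = 93°  [linear pair at W on MF]
5. ∠MHW = 39°  [△HMW]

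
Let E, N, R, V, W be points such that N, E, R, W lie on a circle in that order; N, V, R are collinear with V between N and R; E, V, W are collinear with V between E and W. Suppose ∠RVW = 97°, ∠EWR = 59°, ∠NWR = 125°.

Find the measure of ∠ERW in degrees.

1. ∠NRW = 24°  [△RVW]
2. ∠RNW = 31°  [△NRW]
3. ∠REW = 31°  [same arc RW]
4. ∠ERW = 90°  [△ERW]

∠ERW = 90°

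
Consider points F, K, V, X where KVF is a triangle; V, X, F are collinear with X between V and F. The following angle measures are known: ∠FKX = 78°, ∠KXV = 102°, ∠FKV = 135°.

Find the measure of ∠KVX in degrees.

∠KVX = 21°

1. ∠FXK = 78°  [linear pair at X on VF]
2. ∠KFX = 24°  [△KXF]
3. ∠KFV = 24°  [X on ray FV]
4. ∠FVK = 21°  [△KVF]
5. ∠KVX = 21°  [X on ray VF]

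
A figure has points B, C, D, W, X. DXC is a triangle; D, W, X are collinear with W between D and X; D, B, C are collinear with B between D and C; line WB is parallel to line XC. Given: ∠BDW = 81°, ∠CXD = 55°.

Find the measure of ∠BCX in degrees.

1. ∠CDX = 81°  [W on DX, B on DC]
2. ∠DCX = 44°  [△DXC]
3. ∠BCX = 44°  [B on ray CD]

∠BCX = 44°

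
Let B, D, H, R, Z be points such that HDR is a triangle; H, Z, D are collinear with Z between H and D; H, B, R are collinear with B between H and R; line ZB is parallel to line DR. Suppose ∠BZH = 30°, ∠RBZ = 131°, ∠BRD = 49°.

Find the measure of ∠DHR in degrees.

∠DHR = 101°

1. ∠HDR = 30°  [ZB∥DR, corresponding at Z]
2. ∠DRH = 49°  [B on ray RH]
3. ∠DHR = 101°  [△HDR]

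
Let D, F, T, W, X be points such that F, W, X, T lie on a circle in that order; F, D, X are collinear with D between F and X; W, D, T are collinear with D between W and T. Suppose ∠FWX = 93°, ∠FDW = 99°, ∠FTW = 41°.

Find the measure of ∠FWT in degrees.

∠FWT = 35°

1. ∠FXW = 41°  [same arc FW]
2. ∠WFX = 46°  [△FWX]
3. ∠FWT = 35°  [△FDW]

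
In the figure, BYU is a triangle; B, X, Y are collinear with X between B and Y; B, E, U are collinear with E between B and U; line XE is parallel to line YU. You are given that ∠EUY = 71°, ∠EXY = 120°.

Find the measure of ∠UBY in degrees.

∠UBY = 49°

1. ∠BUY = 71°  [E on ray UB]
2. ∠BXE = 60°  [linear pair at X on BY]
3. ∠BEX = 71°  [XE∥YU, corresponding at E]
4. ∠EBX = 49°  [△BXE]
5. ∠UBY = 49°  [X on BY, E on BU]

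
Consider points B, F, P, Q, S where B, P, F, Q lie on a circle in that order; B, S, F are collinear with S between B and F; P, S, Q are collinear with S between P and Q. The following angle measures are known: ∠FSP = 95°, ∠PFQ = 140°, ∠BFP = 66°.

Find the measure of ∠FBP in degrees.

∠FBP = 21°

1. ∠FPQ = 19°  [△PSF]
2. ∠FQP = 21°  [△PFQ]
3. ∠FBP = 21°  [same arc PF]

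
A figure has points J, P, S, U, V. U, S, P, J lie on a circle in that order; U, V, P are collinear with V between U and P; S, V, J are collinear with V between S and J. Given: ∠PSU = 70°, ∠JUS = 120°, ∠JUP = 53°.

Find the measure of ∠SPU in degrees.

1. ∠JPS = 60°  [cyclic USPJ, opposite ∠U+∠P]
2. ∠JSP = 53°  [same arc PJ]
3. ∠PJS = 67°  [△SPJ]
4. ∠PUS = 67°  [same arc SP]
5. ∠SPU = 43°  [△USP]

∠SPU = 43°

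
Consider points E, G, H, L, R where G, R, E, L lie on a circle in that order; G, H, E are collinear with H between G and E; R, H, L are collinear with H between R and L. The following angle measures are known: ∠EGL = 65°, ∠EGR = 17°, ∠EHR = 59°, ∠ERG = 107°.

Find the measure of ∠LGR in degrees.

1. ∠ERL = 65°  [same arc EL]
2. ∠ELR = 17°  [same arc RE]
3. ∠LER = 98°  [△REL]
4. ∠LGR = 82°  [cyclic GREL, opposite ∠G+∠E]

∠LGR = 82°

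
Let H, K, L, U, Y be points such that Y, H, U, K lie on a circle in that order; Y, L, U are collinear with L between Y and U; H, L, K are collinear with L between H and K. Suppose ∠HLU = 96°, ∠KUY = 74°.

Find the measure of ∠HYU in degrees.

∠HYU = 22°

1. ∠HLY = 84°  [linear pair at L on YU]
2. ∠KHY = 74°  [same arc YK]
3. ∠HYU = 22°  [△YLH]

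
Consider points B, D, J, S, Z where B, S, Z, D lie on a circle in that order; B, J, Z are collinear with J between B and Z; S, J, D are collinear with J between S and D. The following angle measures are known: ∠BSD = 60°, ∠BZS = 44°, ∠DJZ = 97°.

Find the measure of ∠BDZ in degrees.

1. ∠BZD = 60°  [same arc BD]
2. ∠BDS = 44°  [same arc BS]
3. ∠BJD = 83°  [linear pair at J on BZ]
4. ∠DBZ = 53°  [△BJD]
5. ∠BDZ = 67°  [△BZD]

∠BDZ = 67°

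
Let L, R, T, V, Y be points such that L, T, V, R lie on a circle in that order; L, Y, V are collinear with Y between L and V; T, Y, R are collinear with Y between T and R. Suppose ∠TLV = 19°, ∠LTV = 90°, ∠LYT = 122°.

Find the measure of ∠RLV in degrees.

1. ∠TRV = 19°  [same arc TV]
2. ∠LRV = 90°  [cyclic LTVR, opposite ∠T+∠R]
3. ∠RYV = 122°  [vertical angles at Y]
4. ∠LVR = 39°  [△VYR]
5. ∠RLV = 51°  [△LVR]

∠RLV = 51°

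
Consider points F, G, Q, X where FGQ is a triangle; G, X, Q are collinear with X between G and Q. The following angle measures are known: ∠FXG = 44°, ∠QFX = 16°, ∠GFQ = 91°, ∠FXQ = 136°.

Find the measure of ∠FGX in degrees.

∠FGX = 61°

1. ∠FQX = 28°  [△FXQ]
2. ∠FQG = 28°  [X on ray QG]
3. ∠FGQ = 61°  [△FGQ]
4. ∠FGX = 61°  [X on ray GQ]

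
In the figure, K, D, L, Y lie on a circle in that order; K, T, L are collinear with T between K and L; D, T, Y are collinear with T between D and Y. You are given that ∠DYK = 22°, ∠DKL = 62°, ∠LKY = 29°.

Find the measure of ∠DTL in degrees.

1. ∠DLK = 22°  [same arc KD]
2. ∠LDY = 29°  [same arc LY]
3. ∠DTL = 129°  [△DTL]

∠DTL = 129°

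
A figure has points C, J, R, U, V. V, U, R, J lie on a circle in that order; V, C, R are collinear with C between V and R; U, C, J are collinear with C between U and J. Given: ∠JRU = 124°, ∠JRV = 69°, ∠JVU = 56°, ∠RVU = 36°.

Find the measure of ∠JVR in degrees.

1. ∠RJU = 36°  [same arc UR]
2. ∠JUR = 20°  [△URJ]
3. ∠JVR = 20°  [same arc RJ]

∠JVR = 20°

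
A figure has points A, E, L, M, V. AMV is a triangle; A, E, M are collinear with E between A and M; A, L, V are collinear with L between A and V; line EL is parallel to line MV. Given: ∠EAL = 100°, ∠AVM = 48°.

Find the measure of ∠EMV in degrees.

∠EMV = 32°

1. ∠MAV = 100°  [E on AM, L on AV]
2. ∠AMV = 32°  [△AMV]
3. ∠EMV = 32°  [E on ray MA]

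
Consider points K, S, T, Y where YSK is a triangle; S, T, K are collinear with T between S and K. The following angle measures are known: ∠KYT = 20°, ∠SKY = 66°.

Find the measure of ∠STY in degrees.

∠STY = 86°

1. ∠TKY = 66°  [T on ray KS]
2. ∠KTY = 94°  [△YTK]
3. ∠STY = 86°  [linear pair at T on SK]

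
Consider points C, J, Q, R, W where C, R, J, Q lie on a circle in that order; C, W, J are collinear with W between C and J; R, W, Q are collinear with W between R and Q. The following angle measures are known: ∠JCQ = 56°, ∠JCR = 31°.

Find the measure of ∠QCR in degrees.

∠QCR = 87°

1. ∠JRQ = 56°  [same arc JQ]
2. ∠JQR = 31°  [same arc RJ]
3. ∠QJR = 93°  [△RJQ]
4. ∠QCR = 87°  [cyclic CRJQ, opposite ∠C+∠J]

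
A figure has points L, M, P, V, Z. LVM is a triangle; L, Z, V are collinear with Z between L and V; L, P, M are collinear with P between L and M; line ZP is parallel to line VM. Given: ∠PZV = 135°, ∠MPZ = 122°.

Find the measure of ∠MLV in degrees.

1. ∠LZP = 45°  [linear pair at Z on LV]
2. ∠LPZ = 58°  [linear pair at P on LM]
3. ∠PLZ = 77°  [△LZP]
4. ∠MLV = 77°  [Z on LV, P on LM]

∠MLV = 77°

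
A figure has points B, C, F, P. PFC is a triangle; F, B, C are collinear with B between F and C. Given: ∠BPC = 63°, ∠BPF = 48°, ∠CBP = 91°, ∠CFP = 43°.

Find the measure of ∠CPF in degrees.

1. ∠BCP = 26°  [△PBC]
2. ∠FCP = 26°  [B on ray CF]
3. ∠CPF = 111°  [△PFC]

∠CPF = 111°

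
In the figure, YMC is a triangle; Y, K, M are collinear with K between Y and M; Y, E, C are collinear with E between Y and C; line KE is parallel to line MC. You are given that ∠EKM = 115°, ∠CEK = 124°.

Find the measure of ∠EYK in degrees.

∠EYK = 59°

1. ∠EKY = 65°  [linear pair at K on YM]
2. ∠KEY = 56°  [linear pair at E on YC]
3. ∠EYK = 59°  [△YKE]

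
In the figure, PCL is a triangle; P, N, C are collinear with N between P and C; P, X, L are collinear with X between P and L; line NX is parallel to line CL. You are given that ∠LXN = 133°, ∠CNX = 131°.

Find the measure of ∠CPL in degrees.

∠CPL = 84°

1. ∠NXP = 47°  [linear pair at X on PL]
2. ∠PNX = 49°  [linear pair at N on PC]
3. ∠NPX = 84°  [△PNX]
4. ∠CPL = 84°  [N on PC, X on PL]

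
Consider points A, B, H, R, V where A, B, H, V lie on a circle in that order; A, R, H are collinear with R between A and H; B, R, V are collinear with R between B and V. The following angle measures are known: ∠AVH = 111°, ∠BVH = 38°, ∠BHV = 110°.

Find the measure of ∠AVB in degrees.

1. ∠ABH = 69°  [cyclic ABHV, opposite ∠B+∠V]
2. ∠BAH = 38°  [same arc BH]
3. ∠AHB = 73°  [△ABH]
4. ∠AVB = 73°  [same arc AB]

∠AVB = 73°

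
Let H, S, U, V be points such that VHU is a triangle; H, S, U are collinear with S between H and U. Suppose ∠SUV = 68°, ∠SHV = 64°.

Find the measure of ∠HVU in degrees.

∠HVU = 48°

1. ∠HUV = 68°  [S on ray UH]
2. ∠UHV = 64°  [S on ray HU]
3. ∠HVU = 48°  [△VHU]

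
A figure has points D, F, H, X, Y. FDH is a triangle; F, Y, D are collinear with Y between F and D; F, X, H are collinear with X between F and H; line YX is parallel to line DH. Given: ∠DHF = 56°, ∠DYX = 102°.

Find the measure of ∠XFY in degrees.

∠XFY = 46°

1. ∠FXY = 56°  [YX∥DH, corresponding at X]
2. ∠FYX = 78°  [linear pair at Y on FD]
3. ∠XFY = 46°  [△FYX]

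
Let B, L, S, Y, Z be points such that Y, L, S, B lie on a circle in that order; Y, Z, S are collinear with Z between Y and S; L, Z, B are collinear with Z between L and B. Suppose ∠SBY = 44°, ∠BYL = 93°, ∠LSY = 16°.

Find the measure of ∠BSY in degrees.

∠BSY = 71°

1. ∠LBY = 16°  [same arc YL]
2. ∠BLY = 71°  [△YLB]
3. ∠BSY = 71°  [same arc YB]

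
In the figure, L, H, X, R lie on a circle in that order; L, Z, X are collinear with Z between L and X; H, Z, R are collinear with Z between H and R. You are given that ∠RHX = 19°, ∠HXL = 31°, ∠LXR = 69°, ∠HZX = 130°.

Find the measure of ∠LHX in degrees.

∠LHX = 88°

1. ∠RLX = 19°  [same arc XR]
2. ∠LRX = 92°  [△LXR]
3. ∠LHX = 88°  [cyclic LHXR, opposite ∠H+∠R]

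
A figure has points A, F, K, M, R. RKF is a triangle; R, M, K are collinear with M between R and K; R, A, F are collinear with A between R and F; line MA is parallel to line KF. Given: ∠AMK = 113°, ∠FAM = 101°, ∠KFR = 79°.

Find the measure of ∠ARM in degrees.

1. ∠AMR = 67°  [linear pair at M on RK]
2. ∠MAR = 79°  [linear pair at A on RF]
3. ∠ARM = 34°  [△RMA]

∠ARM = 34°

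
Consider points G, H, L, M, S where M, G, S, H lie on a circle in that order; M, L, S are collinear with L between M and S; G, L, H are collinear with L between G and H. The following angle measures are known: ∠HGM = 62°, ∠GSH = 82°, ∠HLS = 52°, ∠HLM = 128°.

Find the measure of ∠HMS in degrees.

1. ∠GMH = 98°  [cyclic MGSH, opposite ∠M+∠S]
2. ∠GHM = 20°  [△MGH]
3. ∠HMS = 32°  [△MLH]

∠HMS = 32°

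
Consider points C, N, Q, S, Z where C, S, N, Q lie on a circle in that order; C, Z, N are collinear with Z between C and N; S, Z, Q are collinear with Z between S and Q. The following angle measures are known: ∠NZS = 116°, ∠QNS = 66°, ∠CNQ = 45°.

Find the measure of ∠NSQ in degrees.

1. ∠CZQ = 116°  [vertical angles at Z]
2. ∠NZQ = 64°  [linear pair at Z on CN]
3. ∠NQS = 71°  [△NZQ]
4. ∠NSQ = 43°  [△SNQ]

∠NSQ = 43°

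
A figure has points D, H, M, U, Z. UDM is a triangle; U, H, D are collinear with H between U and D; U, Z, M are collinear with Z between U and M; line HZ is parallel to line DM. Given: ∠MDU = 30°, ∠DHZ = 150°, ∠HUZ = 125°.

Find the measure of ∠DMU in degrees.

1. ∠UHZ = 30°  [HZ∥DM, corresponding at H]
2. ∠HZU = 25°  [△UHZ]
3. ∠DMU = 25°  [HZ∥DM, corresponding at Z]

∠DMU = 25°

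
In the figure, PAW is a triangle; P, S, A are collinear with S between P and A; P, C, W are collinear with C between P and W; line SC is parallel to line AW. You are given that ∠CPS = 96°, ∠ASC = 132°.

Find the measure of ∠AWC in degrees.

∠AWC = 36°

1. ∠CSP = 48°  [linear pair at S on PA]
2. ∠PCS = 36°  [△PSC]
3. ∠SCW = 144°  [linear pair at C on PW]
4. ∠AWC = 36°  [SC∥AW, co-interior at W–C]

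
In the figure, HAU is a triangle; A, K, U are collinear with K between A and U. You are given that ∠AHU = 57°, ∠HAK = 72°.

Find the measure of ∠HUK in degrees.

1. ∠HAU = 72°  [K on ray AU]
2. ∠AUH = 51°  [△HAU]
3. ∠HUK = 51°  [K on ray UA]

∠HUK = 51°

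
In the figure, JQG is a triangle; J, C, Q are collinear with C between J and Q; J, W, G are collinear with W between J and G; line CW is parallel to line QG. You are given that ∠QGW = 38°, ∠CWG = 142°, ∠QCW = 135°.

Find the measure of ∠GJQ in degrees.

∠GJQ = 97°

1. ∠CWJ = 38°  [linear pair at W on JG]
2. ∠JCW = 45°  [linear pair at C on JQ]
3. ∠CJW = 97°  [△JCW]
4. ∠GJQ = 97°  [C on JQ, W on JG]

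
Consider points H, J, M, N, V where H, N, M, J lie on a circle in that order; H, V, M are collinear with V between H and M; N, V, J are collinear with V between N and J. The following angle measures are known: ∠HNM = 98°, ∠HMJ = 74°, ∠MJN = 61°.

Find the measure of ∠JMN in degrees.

∠JMN = 95°

1. ∠HJM = 82°  [cyclic HNMJ, opposite ∠N+∠J]
2. ∠JHM = 24°  [△HMJ]
3. ∠JNM = 24°  [same arc MJ]
4. ∠JMN = 95°  [△NMJ]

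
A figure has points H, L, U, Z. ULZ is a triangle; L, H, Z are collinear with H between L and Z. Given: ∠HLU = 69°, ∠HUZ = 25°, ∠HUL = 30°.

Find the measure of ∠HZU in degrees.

1. ∠LHU = 81°  [△ULH]
2. ∠UHZ = 99°  [linear pair at H on LZ]
3. ∠HZU = 56°  [△UHZ]

∠HZU = 56°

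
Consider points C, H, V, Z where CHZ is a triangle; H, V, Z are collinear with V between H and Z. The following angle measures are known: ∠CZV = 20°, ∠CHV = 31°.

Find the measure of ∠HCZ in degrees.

∠HCZ = 129°

1. ∠CZH = 20°  [V on ray ZH]
2. ∠CHZ = 31°  [V on ray HZ]
3. ∠HCZ = 129°  [△CHZ]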